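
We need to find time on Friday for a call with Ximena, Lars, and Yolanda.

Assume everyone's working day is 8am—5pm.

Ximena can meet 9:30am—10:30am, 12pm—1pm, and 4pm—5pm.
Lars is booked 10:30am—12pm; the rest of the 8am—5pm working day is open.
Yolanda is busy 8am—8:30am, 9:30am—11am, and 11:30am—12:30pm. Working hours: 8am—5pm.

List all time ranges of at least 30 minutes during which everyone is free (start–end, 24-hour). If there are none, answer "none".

12:30–13:00, 16:00–17:00

Lars free within 08:00–17:00: 08:00–10:30, 12:00–17:00.
Yolanda free within 08:00–17:00: 08:30–09:30, 11:00–11:30, 12:30–17:00.
Ximena ∩ Lars: 09:30–10:30, 12:00–13:00, 16:00–17:00.
Ximena ∩ Lars ∩ Yolanda: 12:30–13:00, 16:00–17:00.
Windows ≥ 30 min: 12:30–13:00, 16:00–17:00.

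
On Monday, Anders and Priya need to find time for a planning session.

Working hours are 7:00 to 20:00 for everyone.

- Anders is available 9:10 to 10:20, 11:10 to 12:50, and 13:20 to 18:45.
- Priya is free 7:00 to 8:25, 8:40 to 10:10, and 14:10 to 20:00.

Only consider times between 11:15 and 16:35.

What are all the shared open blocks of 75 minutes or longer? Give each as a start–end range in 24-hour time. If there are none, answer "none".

14:10–16:35

Anders ∩ Priya: 09:10–10:10, 14:10–18:45.
Restricted to 11:15–16:35: 14:10–16:35.
Windows ≥ 75 min: 14:10–16:35.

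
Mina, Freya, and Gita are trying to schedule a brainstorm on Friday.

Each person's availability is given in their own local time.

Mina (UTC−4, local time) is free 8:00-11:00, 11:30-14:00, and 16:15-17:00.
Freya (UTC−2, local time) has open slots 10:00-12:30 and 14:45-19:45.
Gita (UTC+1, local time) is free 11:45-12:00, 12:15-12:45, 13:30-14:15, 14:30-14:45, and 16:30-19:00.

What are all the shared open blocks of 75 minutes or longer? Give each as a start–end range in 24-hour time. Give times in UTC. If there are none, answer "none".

Mina → UTC: 12:00–15:00, 15:30–18:00, 20:15–21:00.
Freya → UTC: 12:00–14:30, 16:45–21:45.
Gita → UTC: 10:45–11:00, 11:15–11:45, 12:30–13:15, 13:30–13:45, 15:30–18:00.
Mina ∩ Freya: 12:00–14:30, 16:45–18:00, 20:15–21:00.
Mina ∩ Freya ∩ Gita: 12:30–13:15, 13:30–13:45, 16:45–18:00.
Windows ≥ 75 min: 16:45–18:00.

16:45–18:00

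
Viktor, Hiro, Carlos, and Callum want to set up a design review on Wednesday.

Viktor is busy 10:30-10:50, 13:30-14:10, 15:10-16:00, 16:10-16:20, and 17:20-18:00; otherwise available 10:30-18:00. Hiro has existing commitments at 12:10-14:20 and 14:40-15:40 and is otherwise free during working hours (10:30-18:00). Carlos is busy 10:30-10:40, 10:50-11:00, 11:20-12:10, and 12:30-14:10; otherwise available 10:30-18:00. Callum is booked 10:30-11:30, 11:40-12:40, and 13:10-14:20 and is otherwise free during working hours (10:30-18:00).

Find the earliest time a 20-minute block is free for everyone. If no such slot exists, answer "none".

14:20

Viktor free within 10:30–18:00: 10:50–13:30, 14:10–15:10, 16:00–16:10, 16:20–17:20.
Hiro free within 10:30–18:00: 10:30–12:10, 14:20–14:40, 15:40–18:00.
Carlos free within 10:30–18:00: 10:40–10:50, 11:00–11:20, 12:10–12:30, 14:10–18:00.
Callum free within 10:30–18:00: 11:30–11:40, 12:40–13:10, 14:20–18:00.
Viktor ∩ Hiro: 10:50–12:10, 14:20–14:40, 16:00–16:10, 16:20–17:20.
Viktor ∩ Hiro ∩ Carlos: 11:00–11:20, 14:20–14:40, 16:00–16:10, 16:20–17:20.
Viktor ∩ Hiro ∩ Carlos ∩ Callum: 14:20–14:40, 16:00–16:10, 16:20–17:20.
Windows ≥ 20 min: 14:20–14:40, 16:20–17:20.
Earliest such window starts at 14:20.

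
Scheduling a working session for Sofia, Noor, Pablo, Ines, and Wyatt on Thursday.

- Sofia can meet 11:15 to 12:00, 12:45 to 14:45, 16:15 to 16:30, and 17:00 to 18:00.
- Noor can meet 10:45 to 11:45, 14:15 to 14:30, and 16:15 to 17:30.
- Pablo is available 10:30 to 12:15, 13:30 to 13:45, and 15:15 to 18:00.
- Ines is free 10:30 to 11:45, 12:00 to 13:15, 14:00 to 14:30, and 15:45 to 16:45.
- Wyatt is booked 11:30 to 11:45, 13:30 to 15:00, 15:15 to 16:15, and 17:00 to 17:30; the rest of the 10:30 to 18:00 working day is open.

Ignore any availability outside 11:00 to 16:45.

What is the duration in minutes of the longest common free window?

15 minutes

Wyatt free within 10:30–18:00: 10:30–11:30, 11:45–13:30, 15:00–15:15, 16:15–17:00, 17:30–18:00.
Sofia ∩ Noor: 11:15–11:45, 14:15–14:30, 16:15–16:30, 17:00–17:30.
Sofia ∩ Noor ∩ Pablo: 11:15–11:45, 16:15–16:30, 17:00–17:30.
Sofia ∩ Noor ∩ Pablo ∩ Ines: 11:15–11:45, 16:15–16:30.
Sofia ∩ Noor ∩ Pablo ∩ Ines ∩ Wyatt: 11:15–11:30, 16:15–16:30.
Restricted to 11:00–16:45: 11:15–11:30, 16:15–16:30.
Common window lengths: 15, 15 min; longest is 15.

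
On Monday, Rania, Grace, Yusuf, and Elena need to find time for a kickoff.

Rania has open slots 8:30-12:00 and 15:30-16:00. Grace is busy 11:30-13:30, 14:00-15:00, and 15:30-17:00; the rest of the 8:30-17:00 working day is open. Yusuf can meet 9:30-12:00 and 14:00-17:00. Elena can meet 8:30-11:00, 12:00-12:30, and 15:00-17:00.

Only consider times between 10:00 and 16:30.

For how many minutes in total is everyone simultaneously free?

Grace free within 08:30–17:00: 08:30–11:30, 13:30–14:00, 15:00–15:30.
Rania ∩ Grace: 08:30–11:30.
Rania ∩ Grace ∩ Yusuf: 09:30–11:30.
Rania ∩ Grace ∩ Yusuf ∩ Elena: 09:30–11:00.
Restricted to 10:00–16:30: 10:00–11:00.
Total common minutes: 60.

60 minutes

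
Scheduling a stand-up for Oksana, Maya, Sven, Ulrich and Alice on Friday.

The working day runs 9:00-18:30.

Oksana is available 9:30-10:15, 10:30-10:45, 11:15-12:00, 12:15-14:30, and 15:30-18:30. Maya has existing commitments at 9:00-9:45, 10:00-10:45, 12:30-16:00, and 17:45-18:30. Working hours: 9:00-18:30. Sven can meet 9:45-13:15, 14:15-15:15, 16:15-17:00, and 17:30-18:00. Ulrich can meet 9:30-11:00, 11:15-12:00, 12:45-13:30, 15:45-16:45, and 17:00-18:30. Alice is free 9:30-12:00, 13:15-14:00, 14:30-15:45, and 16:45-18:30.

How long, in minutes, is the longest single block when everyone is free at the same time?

Maya free within 09:00–18:30: 09:45–10:00, 10:45–12:30, 16:00–17:45.
Oksana ∩ Maya: 09:45–10:00, 11:15–12:00, 12:15–12:30, 16:00–17:45.
Oksana ∩ Maya ∩ Sven: 09:45–10:00, 11:15–12:00, 12:15–12:30, 16:15–17:00, 17:30–17:45.
Oksana ∩ Maya ∩ Sven ∩ Ulrich: 09:45–10:00, 11:15–12:00, 16:15–16:45, 17:30–17:45.
Oksana ∩ Maya ∩ Sven ∩ Ulrich ∩ Alice: 09:45–10:00, 11:15–12:00, 17:30–17:45.
Common window lengths: 15, 45, 15 min; longest is 45.

45 minutes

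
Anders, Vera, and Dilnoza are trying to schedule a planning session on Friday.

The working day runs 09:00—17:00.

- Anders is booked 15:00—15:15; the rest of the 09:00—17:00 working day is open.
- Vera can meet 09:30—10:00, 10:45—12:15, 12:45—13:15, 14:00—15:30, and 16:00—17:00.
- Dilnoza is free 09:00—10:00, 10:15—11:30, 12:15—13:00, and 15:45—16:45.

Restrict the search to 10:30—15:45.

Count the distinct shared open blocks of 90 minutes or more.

0

Anders free within 09:00–17:00: 09:00–15:00, 15:15–17:00.
Anders ∩ Vera: 09:30–10:00, 10:45–12:15, 12:45–13:15, 14:00–15:00, 15:15–15:30, 16:00–17:00.
Anders ∩ Vera ∩ Dilnoza: 09:30–10:00, 10:45–11:30, 12:45–13:00, 16:00–16:45.
Restricted to 10:30–15:45: 10:45–11:30, 12:45–13:00.
Windows ≥ 90 min: (none).
That's 0 windows.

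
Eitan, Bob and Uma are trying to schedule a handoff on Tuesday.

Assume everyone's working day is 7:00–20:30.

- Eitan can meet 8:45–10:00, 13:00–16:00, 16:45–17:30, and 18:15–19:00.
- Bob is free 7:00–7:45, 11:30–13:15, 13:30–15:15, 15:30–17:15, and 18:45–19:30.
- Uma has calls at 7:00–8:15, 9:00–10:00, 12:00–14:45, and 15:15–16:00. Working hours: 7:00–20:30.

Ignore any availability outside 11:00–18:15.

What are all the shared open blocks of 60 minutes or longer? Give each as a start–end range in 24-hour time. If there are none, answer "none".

none

Uma free within 07:00–20:30: 08:15–09:00, 10:00–12:00, 14:45–15:15, 16:00–20:30.
Eitan ∩ Bob: 13:00–13:15, 13:30–15:15, 15:30–16:00, 16:45–17:15, 18:45–19:00.
Eitan ∩ Bob ∩ Uma: 14:45–15:15, 16:45–17:15, 18:45–19:00.
Restricted to 11:00–18:15: 14:45–15:15, 16:45–17:15.
Windows ≥ 60 min: (none).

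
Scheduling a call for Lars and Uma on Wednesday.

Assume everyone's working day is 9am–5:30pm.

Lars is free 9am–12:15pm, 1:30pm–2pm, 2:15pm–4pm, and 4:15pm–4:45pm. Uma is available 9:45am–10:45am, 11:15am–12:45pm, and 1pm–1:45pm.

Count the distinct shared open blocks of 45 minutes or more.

2

Lars ∩ Uma: 09:45–10:45, 11:15–12:15, 13:30–13:45.
Windows ≥ 45 min: 09:45–10:45, 11:15–12:15.
That's 2 windows.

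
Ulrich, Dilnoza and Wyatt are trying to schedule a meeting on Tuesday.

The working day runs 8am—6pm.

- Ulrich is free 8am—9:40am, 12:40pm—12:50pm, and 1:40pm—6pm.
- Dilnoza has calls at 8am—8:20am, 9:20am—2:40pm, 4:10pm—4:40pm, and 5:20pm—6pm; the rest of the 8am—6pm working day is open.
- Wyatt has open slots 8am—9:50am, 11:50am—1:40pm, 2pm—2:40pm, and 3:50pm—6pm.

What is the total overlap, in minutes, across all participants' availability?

120 minutes

Dilnoza free within 08:00–18:00: 08:20–09:20, 14:40–16:10, 16:40–17:20.
Ulrich ∩ Dilnoza: 08:20–09:20, 14:40–16:10, 16:40–17:20.
Ulrich ∩ Dilnoza ∩ Wyatt: 08:20–09:20, 15:50–16:10, 16:40–17:20.
Total common minutes: 60 + 20 + 40 = 120.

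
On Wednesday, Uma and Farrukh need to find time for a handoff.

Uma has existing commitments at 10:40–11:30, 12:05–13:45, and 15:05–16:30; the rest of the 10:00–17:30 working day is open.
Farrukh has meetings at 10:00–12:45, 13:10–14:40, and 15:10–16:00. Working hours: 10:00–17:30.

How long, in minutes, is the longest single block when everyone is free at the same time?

Uma free within 10:00–17:30: 10:00–10:40, 11:30–12:05, 13:45–15:05, 16:30–17:30.
Farrukh free within 10:00–17:30: 12:45–13:10, 14:40–15:10, 16:00–17:30.
Uma ∩ Farrukh: 14:40–15:05, 16:30–17:30.
Common window lengths: 25, 60 min; longest is 60.

60 minutes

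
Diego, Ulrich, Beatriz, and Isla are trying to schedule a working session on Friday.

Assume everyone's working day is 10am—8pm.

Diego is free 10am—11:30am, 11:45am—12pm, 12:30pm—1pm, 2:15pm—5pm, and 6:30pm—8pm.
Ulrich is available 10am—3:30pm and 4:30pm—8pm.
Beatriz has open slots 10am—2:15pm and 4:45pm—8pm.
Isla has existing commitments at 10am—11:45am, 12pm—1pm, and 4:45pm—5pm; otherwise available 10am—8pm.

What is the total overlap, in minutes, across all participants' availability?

Isla free within 10:00–20:00: 11:45–12:00, 13:00–16:45, 17:00–20:00.
Diego ∩ Ulrich: 10:00–11:30, 11:45–12:00, 12:30–13:00, 14:15–15:30, 16:30–17:00, 18:30–20:00.
Diego ∩ Ulrich ∩ Beatriz: 10:00–11:30, 11:45–12:00, 12:30–13:00, 16:45–17:00, 18:30–20:00.
Diego ∩ Ulrich ∩ Beatriz ∩ Isla: 11:45–12:00, 18:30–20:00.
Total common minutes: 15 + 90 = 105.

105 minutes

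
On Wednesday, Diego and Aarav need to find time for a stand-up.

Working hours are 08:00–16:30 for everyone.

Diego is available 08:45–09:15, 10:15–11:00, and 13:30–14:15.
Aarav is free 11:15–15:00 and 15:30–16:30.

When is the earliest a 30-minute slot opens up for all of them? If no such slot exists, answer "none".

Diego ∩ Aarav: 13:30–14:15.
Windows ≥ 30 min: 13:30–14:15.
Earliest such window starts at 13:30.

13:30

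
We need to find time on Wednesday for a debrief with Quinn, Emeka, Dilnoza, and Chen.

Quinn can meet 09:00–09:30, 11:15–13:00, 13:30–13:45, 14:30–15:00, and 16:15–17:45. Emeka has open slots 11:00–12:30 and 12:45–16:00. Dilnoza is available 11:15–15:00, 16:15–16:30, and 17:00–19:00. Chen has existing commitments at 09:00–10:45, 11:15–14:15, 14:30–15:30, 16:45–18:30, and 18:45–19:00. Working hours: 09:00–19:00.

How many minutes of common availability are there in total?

Chen free within 09:00–19:00: 10:45–11:15, 14:15–14:30, 15:30–16:45, 18:30–18:45.
Quinn ∩ Emeka: 11:15–12:30, 12:45–13:00, 13:30–13:45, 14:30–15:00.
Quinn ∩ Emeka ∩ Dilnoza: 11:15–12:30, 12:45–13:00, 13:30–13:45, 14:30–15:00.
Quinn ∩ Emeka ∩ Dilnoza ∩ Chen: (none).
Total common minutes: 0.

0 minutes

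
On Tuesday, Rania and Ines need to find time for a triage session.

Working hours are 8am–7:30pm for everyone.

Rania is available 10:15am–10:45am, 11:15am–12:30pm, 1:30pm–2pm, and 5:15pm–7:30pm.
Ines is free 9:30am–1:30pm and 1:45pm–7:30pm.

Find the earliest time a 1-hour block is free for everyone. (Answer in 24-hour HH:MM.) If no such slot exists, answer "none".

Rania ∩ Ines: 10:15–10:45, 11:15–12:30, 13:45–14:00, 17:15–19:30.
Windows ≥ 60 min: 11:15–12:30, 17:15–19:30.
Earliest such window starts at 11:15.

11:15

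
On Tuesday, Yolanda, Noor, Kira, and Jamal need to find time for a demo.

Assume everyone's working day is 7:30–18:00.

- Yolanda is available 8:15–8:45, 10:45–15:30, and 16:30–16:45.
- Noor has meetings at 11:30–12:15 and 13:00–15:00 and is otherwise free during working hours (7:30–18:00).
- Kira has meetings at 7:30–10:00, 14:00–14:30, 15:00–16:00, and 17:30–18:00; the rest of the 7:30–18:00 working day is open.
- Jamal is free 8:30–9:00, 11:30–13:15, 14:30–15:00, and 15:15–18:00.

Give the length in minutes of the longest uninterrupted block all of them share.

45 minutes

Noor free within 07:30–18:00: 07:30–11:30, 12:15–13:00, 15:00–18:00.
Kira free within 07:30–18:00: 10:00–14:00, 14:30–15:00, 16:00–17:30.
Yolanda ∩ Noor: 08:15–08:45, 10:45–11:30, 12:15–13:00, 15:00–15:30, 16:30–16:45.
Yolanda ∩ Noor ∩ Kira: 10:45–11:30, 12:15–13:00, 16:30–16:45.
Yolanda ∩ Noor ∩ Kira ∩ Jamal: 12:15–13:00, 16:30–16:45.
Common window lengths: 45, 15 min; longest is 45.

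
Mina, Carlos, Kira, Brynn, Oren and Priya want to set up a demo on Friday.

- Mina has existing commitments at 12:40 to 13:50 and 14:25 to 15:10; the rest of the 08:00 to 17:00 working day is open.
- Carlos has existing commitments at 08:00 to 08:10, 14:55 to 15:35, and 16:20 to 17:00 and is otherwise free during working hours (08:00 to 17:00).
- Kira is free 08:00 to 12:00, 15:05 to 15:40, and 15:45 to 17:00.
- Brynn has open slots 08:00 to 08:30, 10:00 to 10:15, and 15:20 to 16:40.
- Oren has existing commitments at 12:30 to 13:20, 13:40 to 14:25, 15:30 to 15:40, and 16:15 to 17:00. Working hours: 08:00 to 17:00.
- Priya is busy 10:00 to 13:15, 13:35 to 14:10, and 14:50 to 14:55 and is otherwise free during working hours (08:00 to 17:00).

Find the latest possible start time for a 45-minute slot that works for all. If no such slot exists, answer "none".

Mina free within 08:00–17:00: 08:00–12:40, 13:50–14:25, 15:10–17:00.
Carlos free within 08:00–17:00: 08:10–14:55, 15:35–16:20.
Oren free within 08:00–17:00: 08:00–12:30, 13:20–13:40, 14:25–15:30, 15:40–16:15.
Priya free within 08:00–17:00: 08:00–10:00, 13:15–13:35, 14:10–14:50, 14:55–17:00.
Mina ∩ Carlos: 08:10–12:40, 13:50–14:25, 15:35–16:20.
Mina ∩ Carlos ∩ Kira: 08:10–12:00, 15:35–15:40, 15:45–16:20.
Mina ∩ Carlos ∩ Kira ∩ Brynn: 08:10–08:30, 10:00–10:15, 15:35–15:40, 15:45–16:20.
Mina ∩ Carlos ∩ Kira ∩ Brynn ∩ Oren: 08:10–08:30, 10:00–10:15, 15:45–16:15.
Mina ∩ Carlos ∩ Kira ∩ Brynn ∩ Oren ∩ Priya: 08:10–08:30, 15:45–16:15.
Windows ≥ 45 min: (none).

none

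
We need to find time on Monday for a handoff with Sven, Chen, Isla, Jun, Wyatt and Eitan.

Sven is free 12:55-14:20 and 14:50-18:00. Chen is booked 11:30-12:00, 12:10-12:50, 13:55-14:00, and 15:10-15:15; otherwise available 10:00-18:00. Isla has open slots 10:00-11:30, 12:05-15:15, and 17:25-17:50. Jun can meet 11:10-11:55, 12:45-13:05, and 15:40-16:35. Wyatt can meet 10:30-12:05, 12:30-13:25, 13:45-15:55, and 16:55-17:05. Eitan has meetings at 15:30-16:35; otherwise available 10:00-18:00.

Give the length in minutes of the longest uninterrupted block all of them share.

Chen free within 10:00–18:00: 10:00–11:30, 12:00–12:10, 12:50–13:55, 14:00–15:10, 15:15–18:00.
Eitan free within 10:00–18:00: 10:00–15:30, 16:35–18:00.
Sven ∩ Chen: 12:55–13:55, 14:00–14:20, 14:50–15:10, 15:15–18:00.
Sven ∩ Chen ∩ Isla: 12:55–13:55, 14:00–14:20, 14:50–15:10, 17:25–17:50.
Sven ∩ Chen ∩ Isla ∩ Jun: 12:55–13:05.
Sven ∩ Chen ∩ Isla ∩ Jun ∩ Wyatt: 12:55–13:05.
Sven ∩ Chen ∩ Isla ∩ Jun ∩ Wyatt ∩ Eitan: 12:55–13:05.
Single common window of 10 minutes.

10 minutes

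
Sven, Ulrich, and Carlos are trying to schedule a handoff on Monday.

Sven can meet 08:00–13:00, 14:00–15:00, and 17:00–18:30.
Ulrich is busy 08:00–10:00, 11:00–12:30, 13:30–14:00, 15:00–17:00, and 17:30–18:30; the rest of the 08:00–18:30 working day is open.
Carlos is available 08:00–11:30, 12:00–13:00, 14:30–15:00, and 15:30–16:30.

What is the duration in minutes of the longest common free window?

Ulrich free within 08:00–18:30: 10:00–11:00, 12:30–13:30, 14:00–15:00, 17:00–17:30.
Sven ∩ Ulrich: 10:00–11:00, 12:30–13:00, 14:00–15:00, 17:00–17:30.
Sven ∩ Ulrich ∩ Carlos: 10:00–11:00, 12:30–13:00, 14:30–15:00.
Common window lengths: 60, 30, 30 min; longest is 60.

60 minutes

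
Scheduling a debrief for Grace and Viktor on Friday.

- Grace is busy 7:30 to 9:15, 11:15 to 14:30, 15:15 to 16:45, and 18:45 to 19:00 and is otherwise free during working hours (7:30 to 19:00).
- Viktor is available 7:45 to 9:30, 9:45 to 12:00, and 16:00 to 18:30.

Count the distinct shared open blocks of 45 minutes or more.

2

Grace free within 07:30–19:00: 09:15–11:15, 14:30–15:15, 16:45–18:45.
Grace ∩ Viktor: 09:15–09:30, 09:45–11:15, 16:45–18:30.
Windows ≥ 45 min: 09:45–11:15, 16:45–18:30.
That's 2 windows.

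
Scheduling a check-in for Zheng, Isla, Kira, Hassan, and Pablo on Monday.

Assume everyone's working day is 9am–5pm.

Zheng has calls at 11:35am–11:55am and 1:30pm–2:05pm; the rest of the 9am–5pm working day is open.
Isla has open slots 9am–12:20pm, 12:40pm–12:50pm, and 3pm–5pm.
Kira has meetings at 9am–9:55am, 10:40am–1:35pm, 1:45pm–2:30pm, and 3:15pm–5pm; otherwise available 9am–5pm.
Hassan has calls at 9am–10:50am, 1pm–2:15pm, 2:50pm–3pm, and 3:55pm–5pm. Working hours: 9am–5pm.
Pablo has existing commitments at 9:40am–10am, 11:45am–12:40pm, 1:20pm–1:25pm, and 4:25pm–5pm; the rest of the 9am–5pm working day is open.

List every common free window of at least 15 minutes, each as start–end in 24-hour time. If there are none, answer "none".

15:00–15:15

Zheng free within 09:00–17:00: 09:00–11:35, 11:55–13:30, 14:05–17:00.
Kira free within 09:00–17:00: 09:55–10:40, 13:35–13:45, 14:30–15:15.
Hassan free within 09:00–17:00: 10:50–13:00, 14:15–14:50, 15:00–15:55.
Pablo free within 09:00–17:00: 09:00–09:40, 10:00–11:45, 12:40–13:20, 13:25–16:25.
Zheng ∩ Isla: 09:00–11:35, 11:55–12:20, 12:40–12:50, 15:00–17:00.
Zheng ∩ Isla ∩ Kira: 09:55–10:40, 15:00–15:15.
Zheng ∩ Isla ∩ Kira ∩ Hassan: 15:00–15:15.
Zheng ∩ Isla ∩ Kira ∩ Hassan ∩ Pablo: 15:00–15:15.
Windows ≥ 15 min: 15:00–15:15.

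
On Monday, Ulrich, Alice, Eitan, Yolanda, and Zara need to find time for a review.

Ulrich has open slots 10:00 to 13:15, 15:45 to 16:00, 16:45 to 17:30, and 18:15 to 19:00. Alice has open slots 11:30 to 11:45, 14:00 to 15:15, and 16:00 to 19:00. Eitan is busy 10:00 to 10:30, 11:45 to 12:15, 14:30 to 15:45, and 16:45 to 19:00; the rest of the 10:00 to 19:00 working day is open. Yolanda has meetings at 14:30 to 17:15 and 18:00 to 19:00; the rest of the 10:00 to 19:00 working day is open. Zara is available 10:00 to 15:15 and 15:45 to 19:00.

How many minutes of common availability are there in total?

15 minutes

Eitan free within 10:00–19:00: 10:30–11:45, 12:15–14:30, 15:45–16:45.
Yolanda free within 10:00–19:00: 10:00–14:30, 17:15–18:00.
Ulrich ∩ Alice: 11:30–11:45, 16:45–17:30, 18:15–19:00.
Ulrich ∩ Alice ∩ Eitan: 11:30–11:45.
Ulrich ∩ Alice ∩ Eitan ∩ Yolanda: 11:30–11:45.
Ulrich ∩ Alice ∩ Eitan ∩ Yolanda ∩ Zara: 11:30–11:45.
Total common minutes: 15.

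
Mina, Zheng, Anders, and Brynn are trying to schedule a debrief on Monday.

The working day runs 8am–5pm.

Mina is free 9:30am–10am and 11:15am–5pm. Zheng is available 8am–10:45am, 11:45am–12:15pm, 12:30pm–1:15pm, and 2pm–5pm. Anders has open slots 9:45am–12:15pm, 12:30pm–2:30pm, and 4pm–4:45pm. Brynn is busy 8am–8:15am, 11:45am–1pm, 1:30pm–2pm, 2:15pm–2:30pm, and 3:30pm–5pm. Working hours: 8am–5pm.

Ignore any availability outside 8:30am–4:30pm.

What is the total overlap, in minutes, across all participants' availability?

45 minutes

Brynn free within 08:00–17:00: 08:15–11:45, 13:00–13:30, 14:00–14:15, 14:30–15:30.
Mina ∩ Zheng: 09:30–10:00, 11:45–12:15, 12:30–13:15, 14:00–17:00.
Mina ∩ Zheng ∩ Anders: 09:45–10:00, 11:45–12:15, 12:30–13:15, 14:00–14:30, 16:00–16:45.
Mina ∩ Zheng ∩ Anders ∩ Brynn: 09:45–10:00, 13:00–13:15, 14:00–14:15.
Restricted to 08:30–16:30: 09:45–10:00, 13:00–13:15, 14:00–14:15.
Total common minutes: 15 + 15 + 15 = 45.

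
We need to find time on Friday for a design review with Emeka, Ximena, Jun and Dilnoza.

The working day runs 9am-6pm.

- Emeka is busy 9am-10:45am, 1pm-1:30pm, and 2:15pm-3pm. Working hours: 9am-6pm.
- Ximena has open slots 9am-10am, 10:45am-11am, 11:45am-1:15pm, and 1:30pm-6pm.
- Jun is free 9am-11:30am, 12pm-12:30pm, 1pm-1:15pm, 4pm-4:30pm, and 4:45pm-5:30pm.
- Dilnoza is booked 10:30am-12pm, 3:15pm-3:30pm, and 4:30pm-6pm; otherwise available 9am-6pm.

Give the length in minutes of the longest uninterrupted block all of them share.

Emeka free within 09:00–18:00: 10:45–13:00, 13:30–14:15, 15:00–18:00.
Dilnoza free within 09:00–18:00: 09:00–10:30, 12:00–15:15, 15:30–16:30.
Emeka ∩ Ximena: 10:45–11:00, 11:45–13:00, 13:30–14:15, 15:00–18:00.
Emeka ∩ Ximena ∩ Jun: 10:45–11:00, 12:00–12:30, 16:00–16:30, 16:45–17:30.
Emeka ∩ Ximena ∩ Jun ∩ Dilnoza: 12:00–12:30, 16:00–16:30.
Common window lengths: 30, 30 min; longest is 30.

30 minutes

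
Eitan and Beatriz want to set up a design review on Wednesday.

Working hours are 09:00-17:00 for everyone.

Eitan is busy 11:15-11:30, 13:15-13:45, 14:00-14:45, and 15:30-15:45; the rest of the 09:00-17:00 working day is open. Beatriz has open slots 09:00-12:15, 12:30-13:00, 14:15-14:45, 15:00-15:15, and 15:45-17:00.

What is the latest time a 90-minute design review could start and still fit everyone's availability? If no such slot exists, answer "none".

Eitan free within 09:00–17:00: 09:00–11:15, 11:30–13:15, 13:45–14:00, 14:45–15:30, 15:45–17:00.
Eitan ∩ Beatriz: 09:00–11:15, 11:30–12:15, 12:30–13:00, 15:00–15:15, 15:45–17:00.
Windows ≥ 90 min: 09:00–11:15.
Latest start in the last window 09:00–11:15 is 11:15 − 90 min = 09:45.

09:45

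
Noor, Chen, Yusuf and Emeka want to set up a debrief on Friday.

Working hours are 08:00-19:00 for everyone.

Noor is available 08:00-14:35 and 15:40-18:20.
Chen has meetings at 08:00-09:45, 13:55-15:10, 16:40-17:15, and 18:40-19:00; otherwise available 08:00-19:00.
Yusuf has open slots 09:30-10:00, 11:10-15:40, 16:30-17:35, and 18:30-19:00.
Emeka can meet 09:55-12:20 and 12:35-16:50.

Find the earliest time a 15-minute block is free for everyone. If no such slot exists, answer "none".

Chen free within 08:00–19:00: 09:45–13:55, 15:10–16:40, 17:15–18:40.
Noor ∩ Chen: 09:45–13:55, 15:40–16:40, 17:15–18:20.
Noor ∩ Chen ∩ Yusuf: 09:45–10:00, 11:10–13:55, 16:30–16:40, 17:15–17:35.
Noor ∩ Chen ∩ Yusuf ∩ Emeka: 09:55–10:00, 11:10–12:20, 12:35–13:55, 16:30–16:40.
Windows ≥ 15 min: 11:10–12:20, 12:35–13:55.
Earliest such window starts at 11:10.

11:10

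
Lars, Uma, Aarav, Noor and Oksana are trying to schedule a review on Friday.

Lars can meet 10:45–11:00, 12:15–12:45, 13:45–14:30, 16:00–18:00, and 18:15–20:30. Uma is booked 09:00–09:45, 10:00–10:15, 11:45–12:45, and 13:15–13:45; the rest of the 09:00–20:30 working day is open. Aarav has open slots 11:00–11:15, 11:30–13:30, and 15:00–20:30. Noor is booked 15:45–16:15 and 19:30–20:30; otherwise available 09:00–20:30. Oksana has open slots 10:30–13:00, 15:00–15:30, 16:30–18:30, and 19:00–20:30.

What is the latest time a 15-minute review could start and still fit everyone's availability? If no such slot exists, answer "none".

Uma free within 09:00–20:30: 09:45–10:00, 10:15–11:45, 12:45–13:15, 13:45–20:30.
Noor free within 09:00–20:30: 09:00–15:45, 16:15–19:30.
Lars ∩ Uma: 10:45–11:00, 13:45–14:30, 16:00–18:00, 18:15–20:30.
Lars ∩ Uma ∩ Aarav: 16:00–18:00, 18:15–20:30.
Lars ∩ Uma ∩ Aarav ∩ Noor: 16:15–18:00, 18:15–19:30.
Lars ∩ Uma ∩ Aarav ∩ Noor ∩ Oksana: 16:30–18:00, 18:15–18:30, 19:00–19:30.
Windows ≥ 15 min: 16:30–18:00, 18:15–18:30, 19:00–19:30.
Latest start in the last window 19:00–19:30 is 19:30 − 15 min = 19:15.

19:15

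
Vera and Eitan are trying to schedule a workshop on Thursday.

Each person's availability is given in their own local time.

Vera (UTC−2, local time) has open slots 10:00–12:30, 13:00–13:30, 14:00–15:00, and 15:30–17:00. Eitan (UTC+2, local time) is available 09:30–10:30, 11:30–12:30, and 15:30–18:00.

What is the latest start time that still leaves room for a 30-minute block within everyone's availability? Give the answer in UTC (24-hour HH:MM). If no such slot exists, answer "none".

15:00

Vera → UTC: 12:00–14:30, 15:00–15:30, 16:00–17:00, 17:30–19:00.
Eitan → UTC: 07:30–08:30, 09:30–10:30, 13:30–16:00.
Vera ∩ Eitan: 13:30–14:30, 15:00–15:30.
Windows ≥ 30 min: 13:30–14:30, 15:00–15:30.
Latest start in the last window 15:00–15:30 is 15:30 − 30 min = 15:00.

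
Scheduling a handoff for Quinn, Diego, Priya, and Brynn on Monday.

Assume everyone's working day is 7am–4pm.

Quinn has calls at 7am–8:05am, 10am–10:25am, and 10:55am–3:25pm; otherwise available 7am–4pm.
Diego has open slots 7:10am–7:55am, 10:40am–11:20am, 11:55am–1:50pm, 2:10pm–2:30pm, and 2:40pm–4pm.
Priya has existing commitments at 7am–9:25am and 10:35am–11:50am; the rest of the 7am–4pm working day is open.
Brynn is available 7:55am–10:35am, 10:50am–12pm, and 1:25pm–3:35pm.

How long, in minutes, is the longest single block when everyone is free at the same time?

10 minutes

Quinn free within 07:00–16:00: 08:05–10:00, 10:25–10:55, 15:25–16:00.
Priya free within 07:00–16:00: 09:25–10:35, 11:50–16:00.
Quinn ∩ Diego: 10:40–10:55, 15:25–16:00.
Quinn ∩ Diego ∩ Priya: 15:25–16:00.
Quinn ∩ Diego ∩ Priya ∩ Brynn: 15:25–15:35.
Single common window of 10 minutes.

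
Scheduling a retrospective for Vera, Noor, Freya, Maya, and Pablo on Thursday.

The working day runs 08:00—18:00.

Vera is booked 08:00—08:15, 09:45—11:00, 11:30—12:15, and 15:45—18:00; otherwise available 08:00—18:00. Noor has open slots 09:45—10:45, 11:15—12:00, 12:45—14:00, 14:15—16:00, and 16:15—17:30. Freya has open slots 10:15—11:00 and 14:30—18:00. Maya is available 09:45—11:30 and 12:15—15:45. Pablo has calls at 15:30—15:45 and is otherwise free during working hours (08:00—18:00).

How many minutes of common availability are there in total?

60 minutes

Vera free within 08:00–18:00: 08:15–09:45, 11:00–11:30, 12:15–15:45.
Pablo free within 08:00–18:00: 08:00–15:30, 15:45–18:00.
Vera ∩ Noor: 11:15–11:30, 12:45–14:00, 14:15–15:45.
Vera ∩ Noor ∩ Freya: 14:30–15:45.
Vera ∩ Noor ∩ Freya ∩ Maya: 14:30–15:45.
Vera ∩ Noor ∩ Freya ∩ Maya ∩ Pablo: 14:30–15:30.
Total common minutes: 60.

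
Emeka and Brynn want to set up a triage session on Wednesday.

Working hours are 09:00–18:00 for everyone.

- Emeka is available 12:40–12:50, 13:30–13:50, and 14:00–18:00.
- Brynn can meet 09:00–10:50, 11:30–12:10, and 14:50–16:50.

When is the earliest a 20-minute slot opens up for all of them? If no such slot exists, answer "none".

14:50

Emeka ∩ Brynn: 14:50–16:50.
Windows ≥ 20 min: 14:50–16:50.
Earliest such window starts at 14:50.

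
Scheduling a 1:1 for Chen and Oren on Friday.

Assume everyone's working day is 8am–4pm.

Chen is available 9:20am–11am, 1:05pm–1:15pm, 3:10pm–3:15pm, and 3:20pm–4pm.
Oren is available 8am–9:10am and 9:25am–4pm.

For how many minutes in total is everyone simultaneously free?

Chen ∩ Oren: 09:25–11:00, 13:05–13:15, 15:10–15:15, 15:20–16:00.
Total common minutes: 95 + 10 + 5 + 40 = 150.

150 minutes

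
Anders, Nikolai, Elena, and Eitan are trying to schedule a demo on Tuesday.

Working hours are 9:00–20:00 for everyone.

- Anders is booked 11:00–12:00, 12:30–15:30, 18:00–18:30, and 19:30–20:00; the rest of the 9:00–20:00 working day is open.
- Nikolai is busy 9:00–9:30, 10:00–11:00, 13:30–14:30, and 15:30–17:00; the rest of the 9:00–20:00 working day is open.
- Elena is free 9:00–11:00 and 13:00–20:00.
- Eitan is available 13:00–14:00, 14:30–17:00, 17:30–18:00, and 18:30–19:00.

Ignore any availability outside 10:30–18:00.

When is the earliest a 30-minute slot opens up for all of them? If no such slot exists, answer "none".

17:30

Anders free within 09:00–20:00: 09:00–11:00, 12:00–12:30, 15:30–18:00, 18:30–19:30.
Nikolai free within 09:00–20:00: 09:30–10:00, 11:00–13:30, 14:30–15:30, 17:00–20:00.
Anders ∩ Nikolai: 09:30–10:00, 12:00–12:30, 17:00–18:00, 18:30–19:30.
Anders ∩ Nikolai ∩ Elena: 09:30–10:00, 17:00–18:00, 18:30–19:30.
Anders ∩ Nikolai ∩ Elena ∩ Eitan: 17:30–18:00, 18:30–19:00.
Restricted to 10:30–18:00: 17:30–18:00.
Windows ≥ 30 min: 17:30–18:00.
Earliest such window starts at 17:30.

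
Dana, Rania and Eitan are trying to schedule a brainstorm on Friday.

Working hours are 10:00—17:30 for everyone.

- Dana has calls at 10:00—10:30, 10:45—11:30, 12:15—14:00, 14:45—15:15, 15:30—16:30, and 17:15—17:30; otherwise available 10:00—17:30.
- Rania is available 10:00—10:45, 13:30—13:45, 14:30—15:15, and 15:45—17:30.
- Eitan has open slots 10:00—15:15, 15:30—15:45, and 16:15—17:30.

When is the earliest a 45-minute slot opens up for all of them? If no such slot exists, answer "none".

Dana free within 10:00–17:30: 10:30–10:45, 11:30–12:15, 14:00–14:45, 15:15–15:30, 16:30–17:15.
Dana ∩ Rania: 10:30–10:45, 14:30–14:45, 16:30–17:15.
Dana ∩ Rania ∩ Eitan: 10:30–10:45, 14:30–14:45, 16:30–17:15.
Windows ≥ 45 min: 16:30–17:15.
Earliest such window starts at 16:30.

16:30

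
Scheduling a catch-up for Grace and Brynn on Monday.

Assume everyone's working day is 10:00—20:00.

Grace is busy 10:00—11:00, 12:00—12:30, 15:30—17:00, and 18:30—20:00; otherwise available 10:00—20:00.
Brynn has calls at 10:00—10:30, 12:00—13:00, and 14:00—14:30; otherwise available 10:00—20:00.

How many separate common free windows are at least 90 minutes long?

Grace free within 10:00–20:00: 11:00–12:00, 12:30–15:30, 17:00–18:30.
Brynn free within 10:00–20:00: 10:30–12:00, 13:00–14:00, 14:30–20:00.
Grace ∩ Brynn: 11:00–12:00, 13:00–14:00, 14:30–15:30, 17:00–18:30.
Windows ≥ 90 min: 17:00–18:30.
That's 1 window.

1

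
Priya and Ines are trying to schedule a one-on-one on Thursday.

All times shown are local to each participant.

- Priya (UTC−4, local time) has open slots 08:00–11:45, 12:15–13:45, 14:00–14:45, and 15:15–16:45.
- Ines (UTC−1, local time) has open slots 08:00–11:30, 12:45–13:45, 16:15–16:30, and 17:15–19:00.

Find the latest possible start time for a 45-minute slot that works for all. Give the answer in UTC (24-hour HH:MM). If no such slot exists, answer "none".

19:15

Priya → UTC: 12:00–15:45, 16:15–17:45, 18:00–18:45, 19:15–20:45.
Ines → UTC: 09:00–12:30, 13:45–14:45, 17:15–17:30, 18:15–20:00.
Priya ∩ Ines: 12:00–12:30, 13:45–14:45, 17:15–17:30, 18:15–18:45, 19:15–20:00.
Windows ≥ 45 min: 13:45–14:45, 19:15–20:00.
Latest start in the last window 19:15–20:00 is 20:00 − 45 min = 19:15.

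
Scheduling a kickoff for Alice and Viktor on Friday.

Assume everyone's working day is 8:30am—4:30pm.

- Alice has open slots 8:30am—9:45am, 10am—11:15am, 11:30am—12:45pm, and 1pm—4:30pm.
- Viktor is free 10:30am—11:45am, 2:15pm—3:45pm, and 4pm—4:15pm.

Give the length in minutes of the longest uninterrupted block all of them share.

90 minutes

Alice ∩ Viktor: 10:30–11:15, 11:30–11:45, 14:15–15:45, 16:00–16:15.
Common window lengths: 45, 15, 90, 15 min; longest is 90.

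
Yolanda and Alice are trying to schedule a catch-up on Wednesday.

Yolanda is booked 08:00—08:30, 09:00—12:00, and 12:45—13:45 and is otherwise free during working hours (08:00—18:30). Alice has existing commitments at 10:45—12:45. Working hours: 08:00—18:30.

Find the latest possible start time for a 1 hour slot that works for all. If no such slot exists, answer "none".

17:30

Yolanda free within 08:00–18:30: 08:30–09:00, 12:00–12:45, 13:45–18:30.
Alice free within 08:00–18:30: 08:00–10:45, 12:45–18:30.
Yolanda ∩ Alice: 08:30–09:00, 13:45–18:30.
Windows ≥ 60 min: 13:45–18:30.
Latest start in the last window 13:45–18:30 is 18:30 − 60 min = 17:30.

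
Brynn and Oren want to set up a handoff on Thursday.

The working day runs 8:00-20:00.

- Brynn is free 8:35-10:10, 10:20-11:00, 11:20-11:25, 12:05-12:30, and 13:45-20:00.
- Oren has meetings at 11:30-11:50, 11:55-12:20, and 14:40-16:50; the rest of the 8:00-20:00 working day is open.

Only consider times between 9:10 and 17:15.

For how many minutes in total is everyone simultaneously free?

Oren free within 08:00–20:00: 08:00–11:30, 11:50–11:55, 12:20–14:40, 16:50–20:00.
Brynn ∩ Oren: 08:35–10:10, 10:20–11:00, 11:20–11:25, 12:20–12:30, 13:45–14:40, 16:50–20:00.
Restricted to 09:10–17:15: 09:10–10:10, 10:20–11:00, 11:20–11:25, 12:20–12:30, 13:45–14:40, 16:50–17:15.
Total common minutes: 60 + 40 + 5 + 10 + 55 + 25 = 195.

195 minutes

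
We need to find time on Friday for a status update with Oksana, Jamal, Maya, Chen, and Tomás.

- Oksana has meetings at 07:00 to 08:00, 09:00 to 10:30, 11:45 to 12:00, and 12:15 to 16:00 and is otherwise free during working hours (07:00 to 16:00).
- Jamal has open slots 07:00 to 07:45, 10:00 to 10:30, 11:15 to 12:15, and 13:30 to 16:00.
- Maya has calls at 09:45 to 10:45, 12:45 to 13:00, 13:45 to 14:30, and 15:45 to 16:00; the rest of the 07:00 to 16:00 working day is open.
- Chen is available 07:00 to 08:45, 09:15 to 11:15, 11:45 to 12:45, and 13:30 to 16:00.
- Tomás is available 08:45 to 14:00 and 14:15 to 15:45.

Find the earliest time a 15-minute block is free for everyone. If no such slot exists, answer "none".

12:00

Oksana free within 07:00–16:00: 08:00–09:00, 10:30–11:45, 12:00–12:15.
Maya free within 07:00–16:00: 07:00–09:45, 10:45–12:45, 13:00–13:45, 14:30–15:45.
Oksana ∩ Jamal: 11:15–11:45, 12:00–12:15.
Oksana ∩ Jamal ∩ Maya: 11:15–11:45, 12:00–12:15.
Oksana ∩ Jamal ∩ Maya ∩ Chen: 12:00–12:15.
Oksana ∩ Jamal ∩ Maya ∩ Chen ∩ Tomás: 12:00–12:15.
Windows ≥ 15 min: 12:00–12:15.
Earliest such window starts at 12:00.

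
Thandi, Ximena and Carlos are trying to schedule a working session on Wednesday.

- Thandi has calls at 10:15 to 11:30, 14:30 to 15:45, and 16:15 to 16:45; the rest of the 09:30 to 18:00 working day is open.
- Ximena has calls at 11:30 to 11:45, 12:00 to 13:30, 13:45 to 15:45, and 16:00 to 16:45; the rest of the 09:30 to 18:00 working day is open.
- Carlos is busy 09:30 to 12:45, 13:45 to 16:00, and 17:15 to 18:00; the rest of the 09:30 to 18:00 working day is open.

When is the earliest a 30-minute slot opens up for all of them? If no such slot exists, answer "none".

Thandi free within 09:30–18:00: 09:30–10:15, 11:30–14:30, 15:45–16:15, 16:45–18:00.
Ximena free within 09:30–18:00: 09:30–11:30, 11:45–12:00, 13:30–13:45, 15:45–16:00, 16:45–18:00.
Carlos free within 09:30–18:00: 12:45–13:45, 16:00–17:15.
Thandi ∩ Ximena: 09:30–10:15, 11:45–12:00, 13:30–13:45, 15:45–16:00, 16:45–18:00.
Thandi ∩ Ximena ∩ Carlos: 13:30–13:45, 16:45–17:15.
Windows ≥ 30 min: 16:45–17:15.
Earliest such window starts at 16:45.

16:45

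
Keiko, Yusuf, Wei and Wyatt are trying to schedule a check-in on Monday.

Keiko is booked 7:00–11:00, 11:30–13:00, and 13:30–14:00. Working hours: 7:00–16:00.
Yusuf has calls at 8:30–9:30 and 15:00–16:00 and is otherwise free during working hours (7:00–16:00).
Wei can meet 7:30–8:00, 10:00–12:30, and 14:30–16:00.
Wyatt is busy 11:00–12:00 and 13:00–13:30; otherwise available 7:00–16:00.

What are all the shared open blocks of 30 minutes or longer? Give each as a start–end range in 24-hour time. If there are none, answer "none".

Keiko free within 07:00–16:00: 11:00–11:30, 13:00–13:30, 14:00–16:00.
Yusuf free within 07:00–16:00: 07:00–08:30, 09:30–15:00.
Wyatt free within 07:00–16:00: 07:00–11:00, 12:00–13:00, 13:30–16:00.
Keiko ∩ Yusuf: 11:00–11:30, 13:00–13:30, 14:00–15:00.
Keiko ∩ Yusuf ∩ Wei: 11:00–11:30, 14:30–15:00.
Keiko ∩ Yusuf ∩ Wei ∩ Wyatt: 14:30–15:00.
Windows ≥ 30 min: 14:30–15:00.

14:30–15:00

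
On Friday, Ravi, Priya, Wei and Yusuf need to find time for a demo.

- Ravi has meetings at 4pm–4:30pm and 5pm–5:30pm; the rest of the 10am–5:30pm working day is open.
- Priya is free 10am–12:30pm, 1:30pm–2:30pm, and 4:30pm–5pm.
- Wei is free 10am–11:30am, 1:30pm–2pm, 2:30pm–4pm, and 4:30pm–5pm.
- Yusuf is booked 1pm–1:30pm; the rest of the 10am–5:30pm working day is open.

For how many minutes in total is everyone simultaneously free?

Ravi free within 10:00–17:30: 10:00–16:00, 16:30–17:00.
Yusuf free within 10:00–17:30: 10:00–13:00, 13:30–17:30.
Ravi ∩ Priya: 10:00–12:30, 13:30–14:30, 16:30–17:00.
Ravi ∩ Priya ∩ Wei: 10:00–11:30, 13:30–14:00, 16:30–17:00.
Ravi ∩ Priya ∩ Wei ∩ Yusuf: 10:00–11:30, 13:30–14:00, 16:30–17:00.
Total common minutes: 90 + 30 + 30 = 150.

150 minutes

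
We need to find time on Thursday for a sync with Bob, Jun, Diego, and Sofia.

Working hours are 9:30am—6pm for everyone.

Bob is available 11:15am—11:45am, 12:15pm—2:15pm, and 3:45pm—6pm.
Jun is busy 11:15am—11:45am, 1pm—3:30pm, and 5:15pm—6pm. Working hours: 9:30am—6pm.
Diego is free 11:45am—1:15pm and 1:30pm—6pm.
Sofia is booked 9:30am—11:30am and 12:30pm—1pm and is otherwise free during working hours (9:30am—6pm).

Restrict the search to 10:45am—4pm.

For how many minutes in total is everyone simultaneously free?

Jun free within 09:30–18:00: 09:30–11:15, 11:45–13:00, 15:30–17:15.
Sofia free within 09:30–18:00: 11:30–12:30, 13:00–18:00.
Bob ∩ Jun: 12:15–13:00, 15:45–17:15.
Bob ∩ Jun ∩ Diego: 12:15–13:00, 15:45–17:15.
Bob ∩ Jun ∩ Diego ∩ Sofia: 12:15–12:30, 15:45–17:15.
Restricted to 10:45–16:00: 12:15–12:30, 15:45–16:00.
Total common minutes: 15 + 15 = 30.

30 minutes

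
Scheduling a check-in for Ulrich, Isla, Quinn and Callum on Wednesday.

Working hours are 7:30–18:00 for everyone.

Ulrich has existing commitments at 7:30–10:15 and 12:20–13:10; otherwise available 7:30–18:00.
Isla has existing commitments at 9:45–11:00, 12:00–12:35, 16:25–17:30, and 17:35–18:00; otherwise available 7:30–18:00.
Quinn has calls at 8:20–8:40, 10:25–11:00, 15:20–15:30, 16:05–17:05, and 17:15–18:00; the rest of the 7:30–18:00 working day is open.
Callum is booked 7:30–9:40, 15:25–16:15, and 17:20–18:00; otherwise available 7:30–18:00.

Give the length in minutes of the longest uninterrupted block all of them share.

Ulrich free within 07:30–18:00: 10:15–12:20, 13:10–18:00.
Isla free within 07:30–18:00: 07:30–09:45, 11:00–12:00, 12:35–16:25, 17:30–17:35.
Quinn free within 07:30–18:00: 07:30–08:20, 08:40–10:25, 11:00–15:20, 15:30–16:05, 17:05–17:15.
Callum free within 07:30–18:00: 09:40–15:25, 16:15–17:20.
Ulrich ∩ Isla: 11:00–12:00, 13:10–16:25, 17:30–17:35.
Ulrich ∩ Isla ∩ Quinn: 11:00–12:00, 13:10–15:20, 15:30–16:05.
Ulrich ∩ Isla ∩ Quinn ∩ Callum: 11:00–12:00, 13:10–15:20.
Common window lengths: 60, 130 min; longest is 130.

130 minutes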